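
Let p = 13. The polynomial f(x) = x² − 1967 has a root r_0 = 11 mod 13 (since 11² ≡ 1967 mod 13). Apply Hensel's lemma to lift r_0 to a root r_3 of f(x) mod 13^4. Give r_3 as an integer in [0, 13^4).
r_3 = 3521 (mod 28561)

Hensel's recurrence: r_{i+1} = r_i − f(r_i)·(f′(r_i))^{-1} mod 13^{i+2}, with f′(x) = 2x. Iterate:
  r_0 = 11 (mod 13)
  r_1 = 141 (mod 169)
  r_2 = 1324 (mod 2197)
  r_3 = 3521 (mod 28561)
Final: r_3 = 3521, and one checks f(r_3) ≡ 0 mod 13^4.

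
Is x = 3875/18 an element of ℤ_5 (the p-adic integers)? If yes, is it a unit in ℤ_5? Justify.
x ∈ ℤ_5 but not a unit; v_5(x) = 3 > 0

ℤ_5 = {x ∈ ℚ_5 : v_5(x) ≥ 0} and ℤ_5^× = {x ∈ ℤ_5 : v_5(x) = 0}. Here v_5(3875/18) = v_5(num) − v_5(den) = 3; compare against these criteria.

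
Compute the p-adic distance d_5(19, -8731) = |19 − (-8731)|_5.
d_5(19, -8731) = 1/625

Step 1 — x − y = 19 − (-8731) = 8750. Step 2 — v_5(8750) = 4 (factor: 8750 = (5^4 · 14); the sign does not affect v_p). Step 3 — |x − y|_5 = 5^{-4} = 1/625.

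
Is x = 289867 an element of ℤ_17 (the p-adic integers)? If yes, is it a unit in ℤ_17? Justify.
x ∈ ℤ_17 but not a unit; v_17(x) = 3 > 0

ℤ_17 = {x ∈ ℚ_17 : v_17(x) ≥ 0} and ℤ_17^× = {x ∈ ℤ_17 : v_17(x) = 0}. Here v_17(289867) = v_17(num) − v_17(den) = 3; compare against these criteria.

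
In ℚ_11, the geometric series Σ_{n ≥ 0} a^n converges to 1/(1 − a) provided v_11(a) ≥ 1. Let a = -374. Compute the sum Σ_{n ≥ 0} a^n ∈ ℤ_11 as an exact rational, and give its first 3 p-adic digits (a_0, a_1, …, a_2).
Σ a^n = 1/(1 − a) = 1/375;  first 3 digits = (1, 10, 8)

v_11(a) = 1 ≥ 1, so the series converges in ℤ_11 to 1/(1 − a) = 1/(1 − (-374)) = 1/375. Expand this rational in ℤ_11: compute digits iteratively via d_i = x_i mod 11, x_{i+1} = (x_i − d_i)/11. The first 3 digits are (1, 10, 8).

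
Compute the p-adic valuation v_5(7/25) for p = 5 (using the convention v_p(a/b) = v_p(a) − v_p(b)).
v_5(7/25) = -2

Factor powers of 5 from the numerator and denominator of the reduced fraction: 7 = 5^0 · 7 and 25 = 5^2 · 1. Apply v_p(a/b) = v_p(a) − v_p(b): v_5(7/25) = 0 − 2 = -2.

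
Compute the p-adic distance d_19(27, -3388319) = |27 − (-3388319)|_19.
d_19(27, -3388319) = 1/130321

Step 1 — x − y = 27 − (-3388319) = 3388346. Step 2 — v_19(3388346) = 4 (factor: 3388346 = (19^4 · 26); the sign does not affect v_p). Step 3 — |x − y|_19 = 19^{-4} = 1/130321.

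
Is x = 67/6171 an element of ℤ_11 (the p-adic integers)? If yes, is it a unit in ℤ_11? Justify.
x ∉ ℤ_11 (v_11(x) = -2 < 0)

ℤ_11 = {x ∈ ℚ_11 : v_11(x) ≥ 0} and ℤ_11^× = {x ∈ ℤ_11 : v_11(x) = 0}. Here v_11(67/6171) = v_11(num) − v_11(den) = -2; compare against these criteria.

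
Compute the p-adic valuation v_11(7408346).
v_11(7408346) = 5

v_11(n) is the largest exponent k such that 11^k divides n. Factor out: 7408346 = 11^5 · 46. (Sign doesn't affect v_p.) So v_11(7408346) = 5.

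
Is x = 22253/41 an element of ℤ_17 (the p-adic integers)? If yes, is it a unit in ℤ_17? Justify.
x ∈ ℤ_17 but not a unit; v_17(x) = 2 > 0

ℤ_17 = {x ∈ ℚ_17 : v_17(x) ≥ 0} and ℤ_17^× = {x ∈ ℤ_17 : v_17(x) = 0}. Here v_17(22253/41) = v_17(num) − v_17(den) = 2; compare against these criteria.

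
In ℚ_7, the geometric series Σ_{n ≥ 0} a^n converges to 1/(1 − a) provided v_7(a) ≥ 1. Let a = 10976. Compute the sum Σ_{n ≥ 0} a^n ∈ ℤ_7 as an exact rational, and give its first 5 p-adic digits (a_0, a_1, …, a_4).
Σ a^n = 1/(1 − a) = -1/10975;  first 5 digits = (1, 0, 0, 4, 4)

v_7(a) = 3 ≥ 1, so the series converges in ℤ_7 to 1/(1 − a) = 1/(1 − 10976) = -1/10975. Expand this rational in ℤ_7: compute digits iteratively via d_i = x_i mod 7, x_{i+1} = (x_i − d_i)/7. The first 5 digits are (1, 0, 0, 4, 4).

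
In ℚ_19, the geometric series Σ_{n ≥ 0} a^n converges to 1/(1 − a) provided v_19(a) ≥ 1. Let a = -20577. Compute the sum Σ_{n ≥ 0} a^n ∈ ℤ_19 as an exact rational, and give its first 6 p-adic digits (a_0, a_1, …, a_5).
Σ a^n = 1/(1 − a) = 1/20578;  first 6 digits = (1, 0, 0, 16, 18, 18)

v_19(a) = 3 ≥ 1, so the series converges in ℤ_19 to 1/(1 − a) = 1/(1 − (-20577)) = 1/20578. Expand this rational in ℤ_19: compute digits iteratively via d_i = x_i mod 19, x_{i+1} = (x_i − d_i)/19. The first 6 digits are (1, 0, 0, 16, 18, 18).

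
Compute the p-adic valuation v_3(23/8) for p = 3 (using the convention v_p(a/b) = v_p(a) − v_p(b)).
v_3(23/8) = 0

Factor powers of 3 from the numerator and denominator of the reduced fraction: 23 = 3^0 · 23 and 8 = 3^0 · 8. Apply v_p(a/b) = v_p(a) − v_p(b): v_3(23/8) = 0 − 0 = 0.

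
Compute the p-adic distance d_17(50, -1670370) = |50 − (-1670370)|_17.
d_17(50, -1670370) = 1/83521

Step 1 — x − y = 50 − (-1670370) = 1670420. Step 2 — v_17(1670420) = 4 (factor: 1670420 = (17^4 · 20); the sign does not affect v_p). Step 3 — |x − y|_17 = 17^{-4} = 1/83521.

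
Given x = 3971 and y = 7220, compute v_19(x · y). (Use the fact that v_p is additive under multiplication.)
v_19(28670620) = 4

v_p(x) = 2 (factor: 3971 = 19^2 · 11); v_p(y) = 2 (factor: 7220 = 19^2 · 20). Additivity: v_p(xy) = v_p(x) + v_p(y) = 2 + 2 = 4. (Direct check: xy = 28670620 = 19^4 · (220).)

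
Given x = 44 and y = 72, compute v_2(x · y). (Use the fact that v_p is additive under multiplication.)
v_2(3168) = 5

v_p(x) = 2 (factor: 44 = 2^2 · 11); v_p(y) = 3 (factor: 72 = 2^3 · 9). Additivity: v_p(xy) = v_p(x) + v_p(y) = 2 + 3 = 5. (Direct check: xy = 3168 = 2^5 · (99).)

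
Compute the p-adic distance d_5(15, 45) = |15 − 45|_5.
d_5(15, 45) = 1/5

Step 1 — x − y = 15 − 45 = -30. Step 2 — v_5(-30) = 1 (factor: -30 = −(5^1 · 6); the sign does not affect v_p). Step 3 — |x − y|_5 = 5^{-1} = 1/5.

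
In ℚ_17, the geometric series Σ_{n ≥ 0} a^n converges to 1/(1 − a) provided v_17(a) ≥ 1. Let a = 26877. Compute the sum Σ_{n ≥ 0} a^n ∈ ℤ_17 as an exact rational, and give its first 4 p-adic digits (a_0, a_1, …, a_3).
Σ a^n = 1/(1 − a) = -1/26876;  first 4 digits = (1, 0, 8, 5)

v_17(a) = 2 ≥ 1, so the series converges in ℤ_17 to 1/(1 − a) = 1/(1 − 26877) = -1/26876. Expand this rational in ℤ_17: compute digits iteratively via d_i = x_i mod 17, x_{i+1} = (x_i − d_i)/17. The first 4 digits are (1, 0, 8, 5).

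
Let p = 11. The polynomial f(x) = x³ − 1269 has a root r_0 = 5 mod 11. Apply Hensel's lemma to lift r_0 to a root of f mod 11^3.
r_2 = 885 (mod 1331)

Hensel: r_{i+1} = r_i − f(r_i)/f′(r_i) mod 11^{i+2}, where f′(x) = 3x². Iterate:
  r_0 = 5 (mod 11)
  r_1 = 38 (mod 121)
  r_2 = 885 (mod 1331)
Final: r = 885 with f(r) ≡ 0 mod 11^3.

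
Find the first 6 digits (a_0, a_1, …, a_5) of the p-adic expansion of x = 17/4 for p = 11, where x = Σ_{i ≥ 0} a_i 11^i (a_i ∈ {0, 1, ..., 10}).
(a_0, …, a_5) = (7, 8, 2, 8, 2, 8)

v_11(17/4) = 0 (numerator and denominator both coprime to 11), so x ∈ ℤ_11^×. Compute digits iteratively via a_i = x_i mod 11, x_{i+1} = (x_i − a_i)/11, with x_0 = x:
  x_0 = 17/4;  a_0 = 7;  x_1 = (x_0 − 7)/11 = -1/4
  x_1 = -1/4;  a_1 = 8;  x_2 = (x_1 − 8)/11 = -3/4
  x_2 = -3/4;  a_2 = 2;  x_3 = (x_2 − 2)/11 = -1/4
  x_3 = -1/4;  a_3 = 8;  x_4 = (x_3 − 8)/11 = -3/4
  x_4 = -3/4;  a_4 = 2;  x_5 = (x_4 − 2)/11 = -1/4
  x_5 = -1/4;  a_5 = 8;  x_6 = (x_5 − 8)/11 = -3/4
Digits: (7, 8, 2, 8, 2, 8).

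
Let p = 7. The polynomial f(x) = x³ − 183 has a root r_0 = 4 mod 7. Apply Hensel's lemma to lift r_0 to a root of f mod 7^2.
r_1 = 32 (mod 49)

Hensel: r_{i+1} = r_i − f(r_i)/f′(r_i) mod 7^{i+2}, where f′(x) = 3x². Iterate:
  r_0 = 4 (mod 7)
  r_1 = 32 (mod 49)
Final: r = 32 with f(r) ≡ 0 mod 7^2.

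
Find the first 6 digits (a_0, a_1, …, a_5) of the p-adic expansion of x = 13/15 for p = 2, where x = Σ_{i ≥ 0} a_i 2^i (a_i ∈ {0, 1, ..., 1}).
(a_0, …, a_5) = (1, 1, 0, 0, 0, 1)

v_2(13/15) = 0 (numerator and denominator both coprime to 2), so x ∈ ℤ_2^×. Compute digits iteratively via a_i = x_i mod 2, x_{i+1} = (x_i − a_i)/2, with x_0 = x:
  x_0 = 13/15;  a_0 = 1;  x_1 = (x_0 − 1)/2 = -1/15
  x_1 = -1/15;  a_1 = 1;  x_2 = (x_1 − 1)/2 = -8/15
  x_2 = -8/15;  a_2 = 0;  x_3 = (x_2 − 0)/2 = -4/15
  x_3 = -4/15;  a_3 = 0;  x_4 = (x_3 − 0)/2 = -2/15
  x_4 = -2/15;  a_4 = 0;  x_5 = (x_4 − 0)/2 = -1/15
  x_5 = -1/15;  a_5 = 1;  x_6 = (x_5 − 1)/2 = -8/15
Digits: (1, 1, 0, 0, 0, 1).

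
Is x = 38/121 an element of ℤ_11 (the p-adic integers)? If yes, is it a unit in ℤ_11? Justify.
x ∉ ℤ_11 (v_11(x) = -2 < 0)

ℤ_11 = {x ∈ ℚ_11 : v_11(x) ≥ 0} and ℤ_11^× = {x ∈ ℤ_11 : v_11(x) = 0}. Here v_11(38/121) = v_11(num) − v_11(den) = -2; compare against these criteria.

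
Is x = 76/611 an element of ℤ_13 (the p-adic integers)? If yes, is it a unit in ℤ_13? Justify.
x ∉ ℤ_13 (v_13(x) = -1 < 0)

ℤ_13 = {x ∈ ℚ_13 : v_13(x) ≥ 0} and ℤ_13^× = {x ∈ ℤ_13 : v_13(x) = 0}. Here v_13(76/611) = v_13(num) − v_13(den) = -1; compare against these criteria.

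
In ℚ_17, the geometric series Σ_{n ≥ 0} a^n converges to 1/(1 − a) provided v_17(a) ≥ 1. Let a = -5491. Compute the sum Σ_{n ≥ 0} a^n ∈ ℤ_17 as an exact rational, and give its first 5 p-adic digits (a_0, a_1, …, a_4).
Σ a^n = 1/(1 − a) = 1/5492;  first 5 digits = (1, 0, 15, 15, 3)

v_17(a) = 2 ≥ 1, so the series converges in ℤ_17 to 1/(1 − a) = 1/(1 − (-5491)) = 1/5492. Expand this rational in ℤ_17: compute digits iteratively via d_i = x_i mod 17, x_{i+1} = (x_i − d_i)/17. The first 5 digits are (1, 0, 15, 15, 3).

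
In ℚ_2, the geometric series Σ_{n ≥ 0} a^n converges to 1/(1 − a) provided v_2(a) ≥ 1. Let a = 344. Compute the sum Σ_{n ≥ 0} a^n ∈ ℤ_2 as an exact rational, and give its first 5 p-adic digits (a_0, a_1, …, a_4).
Σ a^n = 1/(1 − a) = -1/343;  first 5 digits = (1, 0, 0, 1, 1)

v_2(a) = 3 ≥ 1, so the series converges in ℤ_2 to 1/(1 − a) = 1/(1 − 344) = -1/343. Expand this rational in ℤ_2: compute digits iteratively via d_i = x_i mod 2, x_{i+1} = (x_i − d_i)/2. The first 5 digits are (1, 0, 0, 1, 1).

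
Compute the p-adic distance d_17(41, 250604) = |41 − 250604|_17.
d_17(41, 250604) = 1/83521

Step 1 — x − y = 41 − 250604 = -250563. Step 2 — v_17(-250563) = 4 (factor: -250563 = −(17^4 · 3); the sign does not affect v_p). Step 3 — |x − y|_17 = 17^{-4} = 1/83521.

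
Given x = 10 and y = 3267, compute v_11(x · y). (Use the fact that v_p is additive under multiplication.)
v_11(32670) = 2

v_p(x) = 0 (factor: 10 = 11^0 · 10); v_p(y) = 2 (factor: 3267 = 11^2 · 27). Additivity: v_p(xy) = v_p(x) + v_p(y) = 0 + 2 = 2. (Direct check: xy = 32670 = 11^2 · (270).)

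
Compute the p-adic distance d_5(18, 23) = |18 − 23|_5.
d_5(18, 23) = 1/5

Step 1 — x − y = 18 − 23 = -5. Step 2 — v_5(-5) = 1 (factor: -5 = −(5^1 · 1); the sign does not affect v_p). Step 3 — |x − y|_5 = 5^{-1} = 1/5.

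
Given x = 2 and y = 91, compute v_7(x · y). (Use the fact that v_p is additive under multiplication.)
v_7(182) = 1

v_p(x) = 0 (factor: 2 = 7^0 · 2); v_p(y) = 1 (factor: 91 = 7^1 · 13). Additivity: v_p(xy) = v_p(x) + v_p(y) = 0 + 1 = 1. (Direct check: xy = 182 = 7^1 · (26).)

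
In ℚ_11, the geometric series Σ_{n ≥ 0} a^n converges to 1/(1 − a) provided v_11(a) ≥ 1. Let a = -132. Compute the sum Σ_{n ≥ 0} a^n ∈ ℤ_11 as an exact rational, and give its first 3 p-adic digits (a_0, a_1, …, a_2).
Σ a^n = 1/(1 − a) = 1/133;  first 3 digits = (1, 10, 10)

v_11(a) = 1 ≥ 1, so the series converges in ℤ_11 to 1/(1 − a) = 1/(1 − (-132)) = 1/133. Expand this rational in ℤ_11: compute digits iteratively via d_i = x_i mod 11, x_{i+1} = (x_i − d_i)/11. The first 3 digits are (1, 10, 10).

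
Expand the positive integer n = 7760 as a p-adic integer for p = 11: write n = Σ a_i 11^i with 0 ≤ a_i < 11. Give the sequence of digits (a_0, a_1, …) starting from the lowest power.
(a_0, a_1, …) = (5, 1, 9, 5)

Repeated division by 11 gives the digits low-to-high: 7760 = 5 + 1·11^1 + 9·11^2 + 5·11^3. Digit sequence: (5, 1, 9, 5).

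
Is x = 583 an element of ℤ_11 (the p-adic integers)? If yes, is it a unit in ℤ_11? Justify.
x ∈ ℤ_11 but not a unit; v_11(x) = 1 > 0

ℤ_11 = {x ∈ ℚ_11 : v_11(x) ≥ 0} and ℤ_11^× = {x ∈ ℤ_11 : v_11(x) = 0}. Here v_11(583) = v_11(num) − v_11(den) = 1; compare against these criteria.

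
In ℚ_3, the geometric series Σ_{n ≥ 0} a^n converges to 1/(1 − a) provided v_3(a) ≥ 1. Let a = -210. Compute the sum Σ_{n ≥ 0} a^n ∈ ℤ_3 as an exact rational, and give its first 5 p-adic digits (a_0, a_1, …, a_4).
Σ a^n = 1/(1 − a) = 1/211;  first 5 digits = (1, 2, 1, 1, 2)

v_3(a) = 1 ≥ 1, so the series converges in ℤ_3 to 1/(1 − a) = 1/(1 − (-210)) = 1/211. Expand this rational in ℤ_3: compute digits iteratively via d_i = x_i mod 3, x_{i+1} = (x_i − d_i)/3. The first 5 digits are (1, 2, 1, 1, 2).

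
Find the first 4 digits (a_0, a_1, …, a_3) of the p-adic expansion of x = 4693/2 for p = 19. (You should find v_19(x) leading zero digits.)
(a_0, …, a_3) = (0, 0, 16, 9)

v_19(4693/2) = 2, so a_0 = ... = a_1 = 0. Factor out: x = 19^2 · u with u = 13/2 a unit in ℤ_19. Expand u iteratively via a_{v+i} = u_i mod 19, u_{i+1} = (u_i − a_{v+i})/19:
  u_0 = 13/2;  a_2 = 16;  u_1 = (u_0 − 16)/19 = -1/2
  u_1 = -1/2;  a_3 = 9;  u_2 = (u_1 − 9)/19 = -1/2
Digits: (0, 0, 16, 9).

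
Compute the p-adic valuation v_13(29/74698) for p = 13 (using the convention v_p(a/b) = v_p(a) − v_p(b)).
v_13(29/74698) = -3

Factor powers of 13 from the numerator and denominator of the reduced fraction: 29 = 13^0 · 29 and 74698 = 13^3 · 34. Apply v_p(a/b) = v_p(a) − v_p(b): v_13(29/74698) = 0 − 3 = -3.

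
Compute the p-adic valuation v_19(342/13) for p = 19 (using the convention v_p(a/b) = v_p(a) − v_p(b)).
v_19(342/13) = 1

Factor powers of 19 from the numerator and denominator of the reduced fraction: 342 = 19^1 · 18 and 13 = 19^0 · 13. Apply v_p(a/b) = v_p(a) − v_p(b): v_19(342/13) = 1 − 0 = 1.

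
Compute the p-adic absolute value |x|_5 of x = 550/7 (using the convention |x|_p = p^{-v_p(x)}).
|550/7|_5 = 1/25

Step 1 — compute v_5(x) by factoring powers of 5 out of the numerator and denominator: v_5(550/7) = 2. Step 2 — apply |x|_p = p^{-v_p(x)} = 5^{-2} = 1/25.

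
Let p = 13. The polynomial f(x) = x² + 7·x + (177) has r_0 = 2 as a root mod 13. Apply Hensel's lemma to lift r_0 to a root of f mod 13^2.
r_1 = 15 (mod 169)

Hensel: r_{i+1} = r_i − f(r_i)·(f′(r_i))^{-1} mod 13^{i+2}, f′(x) = 2x + 7. Iterate:
  r_0 = 2 (mod 13)
  r_1 = 15 (mod 169)
Final: r = 15 satisfies f(r) ≡ 0 mod 13^2.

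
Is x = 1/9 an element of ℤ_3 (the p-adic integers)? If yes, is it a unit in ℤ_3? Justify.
x ∉ ℤ_3 (v_3(x) = -2 < 0)

ℤ_3 = {x ∈ ℚ_3 : v_3(x) ≥ 0} and ℤ_3^× = {x ∈ ℤ_3 : v_3(x) = 0}. Here v_3(1/9) = v_3(num) − v_3(den) = -2; compare against these criteria.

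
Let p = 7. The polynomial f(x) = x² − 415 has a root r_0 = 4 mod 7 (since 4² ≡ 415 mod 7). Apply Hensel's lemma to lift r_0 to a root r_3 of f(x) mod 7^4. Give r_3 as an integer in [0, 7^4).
r_3 = 1334 (mod 2401)

Hensel's recurrence: r_{i+1} = r_i − f(r_i)·(f′(r_i))^{-1} mod 7^{i+2}, with f′(x) = 2x. Iterate:
  r_0 = 4 (mod 7)
  r_1 = 11 (mod 49)
  r_2 = 305 (mod 343)
  r_3 = 1334 (mod 2401)
Final: r_3 = 1334, and one checks f(r_3) ≡ 0 mod 7^4.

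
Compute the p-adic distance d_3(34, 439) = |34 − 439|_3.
d_3(34, 439) = 1/81

Step 1 — x − y = 34 − 439 = -405. Step 2 — v_3(-405) = 4 (factor: -405 = −(3^4 · 5); the sign does not affect v_p). Step 3 — |x − y|_3 = 3^{-4} = 1/81.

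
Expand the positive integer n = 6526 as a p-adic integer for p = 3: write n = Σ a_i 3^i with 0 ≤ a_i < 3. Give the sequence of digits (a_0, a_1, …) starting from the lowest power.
(a_0, a_1, …) = (1, 0, 2, 1, 2, 2, 2, 2)

Repeated division by 3 gives the digits low-to-high: 6526 = 1 + 2·3^2 + 1·3^3 + 2·3^4 + 2·3^5 + 2·3^6 + 2·3^7. Digit sequence: (1, 0, 2, 1, 2, 2, 2, 2).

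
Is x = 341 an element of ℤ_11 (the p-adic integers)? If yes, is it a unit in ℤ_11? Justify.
x ∈ ℤ_11 but not a unit; v_11(x) = 1 > 0

ℤ_11 = {x ∈ ℚ_11 : v_11(x) ≥ 0} and ℤ_11^× = {x ∈ ℤ_11 : v_11(x) = 0}. Here v_11(341) = v_11(num) − v_11(den) = 1; compare against these criteria.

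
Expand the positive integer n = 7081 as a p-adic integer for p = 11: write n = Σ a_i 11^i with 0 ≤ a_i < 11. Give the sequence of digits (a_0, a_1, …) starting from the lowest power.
(a_0, a_1, …) = (8, 5, 3, 5)

Repeated division by 11 gives the digits low-to-high: 7081 = 8 + 5·11^1 + 3·11^2 + 5·11^3. Digit sequence: (8, 5, 3, 5).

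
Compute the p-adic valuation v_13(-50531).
v_13(-50531) = 3

v_13(n) is the largest exponent k such that 13^k divides n. Factor out: -50531 = -13^3 · 23. (Sign doesn't affect v_p.) So v_13(-50531) = 3.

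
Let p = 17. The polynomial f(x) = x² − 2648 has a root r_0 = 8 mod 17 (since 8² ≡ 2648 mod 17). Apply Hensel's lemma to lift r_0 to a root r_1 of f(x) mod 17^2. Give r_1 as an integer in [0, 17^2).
r_1 = 25 (mod 289)

Hensel's recurrence: r_{i+1} = r_i − f(r_i)·(f′(r_i))^{-1} mod 17^{i+2}, with f′(x) = 2x. Iterate:
  r_0 = 8 (mod 17)
  r_1 = 25 (mod 289)
Final: r_1 = 25, and one checks f(r_1) ≡ 0 mod 17^2.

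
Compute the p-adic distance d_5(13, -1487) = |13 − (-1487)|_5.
d_5(13, -1487) = 1/125

Step 1 — x − y = 13 − (-1487) = 1500. Step 2 — v_5(1500) = 3 (factor: 1500 = (5^3 · 12); the sign does not affect v_p). Step 3 — |x − y|_5 = 5^{-3} = 1/125.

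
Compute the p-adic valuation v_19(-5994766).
v_19(-5994766) = 4

v_19(n) is the largest exponent k such that 19^k divides n. Factor out: -5994766 = -19^4 · 46. (Sign doesn't affect v_p.) So v_19(-5994766) = 4.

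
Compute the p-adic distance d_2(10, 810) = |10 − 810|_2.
d_2(10, 810) = 1/32

Step 1 — x − y = 10 − 810 = -800. Step 2 — v_2(-800) = 5 (factor: -800 = −(2^5 · 25); the sign does not affect v_p). Step 3 — |x − y|_2 = 2^{-5} = 1/32.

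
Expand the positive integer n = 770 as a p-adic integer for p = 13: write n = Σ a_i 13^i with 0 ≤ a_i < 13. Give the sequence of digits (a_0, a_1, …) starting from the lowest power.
(a_0, a_1, …) = (3, 7, 4)

Repeated division by 13 gives the digits low-to-high: 770 = 3 + 7·13^1 + 4·13^2. Digit sequence: (3, 7, 4).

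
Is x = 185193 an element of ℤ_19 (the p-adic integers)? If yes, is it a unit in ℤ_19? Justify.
x ∈ ℤ_19 but not a unit; v_19(x) = 3 > 0

ℤ_19 = {x ∈ ℚ_19 : v_19(x) ≥ 0} and ℤ_19^× = {x ∈ ℤ_19 : v_19(x) = 0}. Here v_19(185193) = v_19(num) − v_19(den) = 3; compare against these criteria.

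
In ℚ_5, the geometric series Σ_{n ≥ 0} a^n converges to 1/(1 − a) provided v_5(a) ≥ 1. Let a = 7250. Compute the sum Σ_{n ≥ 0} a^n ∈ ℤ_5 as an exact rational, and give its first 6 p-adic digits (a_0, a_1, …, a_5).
Σ a^n = 1/(1 − a) = -1/7249;  first 6 digits = (1, 0, 0, 3, 1, 2)

v_5(a) = 3 ≥ 1, so the series converges in ℤ_5 to 1/(1 − a) = 1/(1 − 7250) = -1/7249. Expand this rational in ℤ_5: compute digits iteratively via d_i = x_i mod 5, x_{i+1} = (x_i − d_i)/5. The first 6 digits are (1, 0, 0, 3, 1, 2).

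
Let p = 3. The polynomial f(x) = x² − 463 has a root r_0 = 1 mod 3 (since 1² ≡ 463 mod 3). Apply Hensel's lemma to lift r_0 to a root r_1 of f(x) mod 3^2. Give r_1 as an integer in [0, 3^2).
r_1 = 7 (mod 9)

Hensel's recurrence: r_{i+1} = r_i − f(r_i)·(f′(r_i))^{-1} mod 3^{i+2}, with f′(x) = 2x. Iterate:
  r_0 = 1 (mod 3)
  r_1 = 7 (mod 9)
Final: r_1 = 7, and one checks f(r_1) ≡ 0 mod 3^2.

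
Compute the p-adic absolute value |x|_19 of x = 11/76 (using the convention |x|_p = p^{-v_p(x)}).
|11/76|_19 = 19

Step 1 — compute v_19(x) by factoring powers of 19 out of the numerator and denominator: v_19(11/76) = -1. Step 2 — apply |x|_p = p^{-v_p(x)} = 19^{1} = 19.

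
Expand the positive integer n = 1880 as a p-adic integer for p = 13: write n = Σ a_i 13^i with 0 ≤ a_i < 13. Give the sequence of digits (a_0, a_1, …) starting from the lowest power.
(a_0, a_1, …) = (8, 1, 11)

Repeated division by 13 gives the digits low-to-high: 1880 = 8 + 1·13^1 + 11·13^2. Digit sequence: (8, 1, 11).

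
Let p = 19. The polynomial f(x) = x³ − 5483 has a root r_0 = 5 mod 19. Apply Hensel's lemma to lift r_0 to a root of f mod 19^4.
r_3 = 109445 (mod 130321)

Hensel: r_{i+1} = r_i − f(r_i)/f′(r_i) mod 19^{i+2}, where f′(x) = 3x². Iterate:
  r_0 = 5 (mod 19)
  r_1 = 62 (mod 361)
  r_2 = 6560 (mod 6859)
  r_3 = 109445 (mod 130321)
Final: r = 109445 with f(r) ≡ 0 mod 19^4.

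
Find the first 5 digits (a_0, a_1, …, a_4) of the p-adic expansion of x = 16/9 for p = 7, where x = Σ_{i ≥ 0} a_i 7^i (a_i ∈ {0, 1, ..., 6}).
(a_0, …, a_4) = (1, 4, 1, 6, 3)

v_7(16/9) = 0 (numerator and denominator both coprime to 7), so x ∈ ℤ_7^×. Compute digits iteratively via a_i = x_i mod 7, x_{i+1} = (x_i − a_i)/7, with x_0 = x:
  x_0 = 16/9;  a_0 = 1;  x_1 = (x_0 − 1)/7 = 1/9
  x_1 = 1/9;  a_1 = 4;  x_2 = (x_1 − 4)/7 = -5/9
  x_2 = -5/9;  a_2 = 1;  x_3 = (x_2 − 1)/7 = -2/9
  x_3 = -2/9;  a_3 = 6;  x_4 = (x_3 − 6)/7 = -8/9
  x_4 = -8/9;  a_4 = 3;  x_5 = (x_4 − 3)/7 = -5/9
Digits: (1, 4, 1, 6, 3).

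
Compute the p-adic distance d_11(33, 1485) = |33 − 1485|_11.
d_11(33, 1485) = 1/121

Step 1 — x − y = 33 − 1485 = -1452. Step 2 — v_11(-1452) = 2 (factor: -1452 = −(11^2 · 12); the sign does not affect v_p). Step 3 — |x − y|_11 = 11^{-2} = 1/121.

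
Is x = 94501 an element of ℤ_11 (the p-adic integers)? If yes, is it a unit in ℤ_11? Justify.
x ∈ ℤ_11 but not a unit; v_11(x) = 3 > 0

ℤ_11 = {x ∈ ℚ_11 : v_11(x) ≥ 0} and ℤ_11^× = {x ∈ ℤ_11 : v_11(x) = 0}. Here v_11(94501) = v_11(num) − v_11(den) = 3; compare against these criteria.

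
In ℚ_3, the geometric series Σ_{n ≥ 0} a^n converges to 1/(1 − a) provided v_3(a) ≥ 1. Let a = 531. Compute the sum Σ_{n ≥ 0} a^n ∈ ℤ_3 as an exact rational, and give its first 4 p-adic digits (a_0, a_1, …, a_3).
Σ a^n = 1/(1 − a) = -1/530;  first 4 digits = (1, 0, 2, 1)

v_3(a) = 2 ≥ 1, so the series converges in ℤ_3 to 1/(1 − a) = 1/(1 − 531) = -1/530. Expand this rational in ℤ_3: compute digits iteratively via d_i = x_i mod 3, x_{i+1} = (x_i − d_i)/3. The first 4 digits are (1, 0, 2, 1).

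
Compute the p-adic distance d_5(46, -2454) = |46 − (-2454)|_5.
d_5(46, -2454) = 1/625

Step 1 — x − y = 46 − (-2454) = 2500. Step 2 — v_5(2500) = 4 (factor: 2500 = (5^4 · 4); the sign does not affect v_p). Step 3 — |x − y|_5 = 5^{-4} = 1/625.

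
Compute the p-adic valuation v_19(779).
v_19(779) = 1

v_19(n) is the largest exponent k such that 19^k divides n. Factor out: 779 = 19^1 · 41. (Sign doesn't affect v_p.) So v_19(779) = 1.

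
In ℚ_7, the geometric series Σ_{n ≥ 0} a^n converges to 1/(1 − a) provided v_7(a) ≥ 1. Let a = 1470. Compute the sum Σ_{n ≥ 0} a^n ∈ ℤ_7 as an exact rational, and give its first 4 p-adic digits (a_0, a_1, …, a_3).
Σ a^n = 1/(1 − a) = -1/1469;  first 4 digits = (1, 0, 2, 4)

v_7(a) = 2 ≥ 1, so the series converges in ℤ_7 to 1/(1 − a) = 1/(1 − 1470) = -1/1469. Expand this rational in ℤ_7: compute digits iteratively via d_i = x_i mod 7, x_{i+1} = (x_i − d_i)/7. The first 4 digits are (1, 0, 2, 4).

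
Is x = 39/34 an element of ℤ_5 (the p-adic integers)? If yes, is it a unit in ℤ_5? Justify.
x ∈ ℤ_5^× (unit); v_5(x) = 0

ℤ_5 = {x ∈ ℚ_5 : v_5(x) ≥ 0} and ℤ_5^× = {x ∈ ℤ_5 : v_5(x) = 0}. Here v_5(39/34) = v_5(num) − v_5(den) = 0; compare against these criteria.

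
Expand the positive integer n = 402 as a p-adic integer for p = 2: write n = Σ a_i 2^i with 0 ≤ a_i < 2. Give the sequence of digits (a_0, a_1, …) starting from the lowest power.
(a_0, a_1, …) = (0, 1, 0, 0, 1, 0, 0, 1, 1)

Repeated division by 2 gives the digits low-to-high: 402 = 1·2^1 + 1·2^4 + 1·2^7 + 1·2^8. Digit sequence: (0, 1, 0, 0, 1, 0, 0, 1, 1).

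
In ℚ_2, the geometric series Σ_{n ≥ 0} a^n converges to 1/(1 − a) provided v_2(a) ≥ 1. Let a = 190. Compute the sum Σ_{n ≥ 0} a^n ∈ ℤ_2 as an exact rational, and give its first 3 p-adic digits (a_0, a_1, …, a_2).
Σ a^n = 1/(1 − a) = -1/189;  first 3 digits = (1, 1, 0)

v_2(a) = 1 ≥ 1, so the series converges in ℤ_2 to 1/(1 − a) = 1/(1 − 190) = -1/189. Expand this rational in ℤ_2: compute digits iteratively via d_i = x_i mod 2, x_{i+1} = (x_i − d_i)/2. The first 3 digits are (1, 1, 0).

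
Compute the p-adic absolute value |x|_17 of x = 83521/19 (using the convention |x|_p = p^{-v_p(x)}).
|83521/19|_17 = 1/83521

Step 1 — compute v_17(x) by factoring powers of 17 out of the numerator and denominator: v_17(83521/19) = 4. Step 2 — apply |x|_p = p^{-v_p(x)} = 17^{-4} = 1/83521.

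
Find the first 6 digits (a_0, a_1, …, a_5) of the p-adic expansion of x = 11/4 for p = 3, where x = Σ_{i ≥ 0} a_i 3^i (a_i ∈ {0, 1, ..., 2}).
(a_0, …, a_5) = (2, 1, 2, 0, 2, 0)

v_3(11/4) = 0 (numerator and denominator both coprime to 3), so x ∈ ℤ_3^×. Compute digits iteratively via a_i = x_i mod 3, x_{i+1} = (x_i − a_i)/3, with x_0 = x:
  x_0 = 11/4;  a_0 = 2;  x_1 = (x_0 − 2)/3 = 1/4
  x_1 = 1/4;  a_1 = 1;  x_2 = (x_1 − 1)/3 = -1/4
  x_2 = -1/4;  a_2 = 2;  x_3 = (x_2 − 2)/3 = -3/4
  x_3 = -3/4;  a_3 = 0;  x_4 = (x_3 − 0)/3 = -1/4
  x_4 = -1/4;  a_4 = 2;  x_5 = (x_4 − 2)/3 = -3/4
  x_5 = -3/4;  a_5 = 0;  x_6 = (x_5 − 0)/3 = -1/4
Digits: (2, 1, 2, 0, 2, 0).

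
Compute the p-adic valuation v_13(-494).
v_13(-494) = 1

v_13(n) is the largest exponent k such that 13^k divides n. Factor out: -494 = -13^1 · 38. (Sign doesn't affect v_p.) So v_13(-494) = 1.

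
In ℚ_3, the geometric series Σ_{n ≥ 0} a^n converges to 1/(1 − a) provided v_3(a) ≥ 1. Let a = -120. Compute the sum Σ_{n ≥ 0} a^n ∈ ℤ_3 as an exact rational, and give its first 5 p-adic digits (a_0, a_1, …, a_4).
Σ a^n = 1/(1 − a) = 1/121;  first 5 digits = (1, 2, 2, 2, 2)

v_3(a) = 1 ≥ 1, so the series converges in ℤ_3 to 1/(1 − a) = 1/(1 − (-120)) = 1/121. Expand this rational in ℤ_3: compute digits iteratively via d_i = x_i mod 3, x_{i+1} = (x_i − d_i)/3. The first 5 digits are (1, 2, 2, 2, 2).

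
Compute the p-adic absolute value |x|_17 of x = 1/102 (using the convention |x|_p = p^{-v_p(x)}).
|1/102|_17 = 17

Step 1 — compute v_17(x) by factoring powers of 17 out of the numerator and denominator: v_17(1/102) = -1. Step 2 — apply |x|_p = p^{-v_p(x)} = 17^{1} = 17.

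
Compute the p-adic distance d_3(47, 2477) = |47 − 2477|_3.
d_3(47, 2477) = 1/243

Step 1 — x − y = 47 − 2477 = -2430. Step 2 — v_3(-2430) = 5 (factor: -2430 = −(3^5 · 10); the sign does not affect v_p). Step 3 — |x − y|_3 = 3^{-5} = 1/243.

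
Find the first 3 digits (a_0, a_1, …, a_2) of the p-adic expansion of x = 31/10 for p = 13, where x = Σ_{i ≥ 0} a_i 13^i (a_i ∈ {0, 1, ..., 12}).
(a_0, …, a_2) = (7, 1, 9)

v_13(31/10) = 0 (numerator and denominator both coprime to 13), so x ∈ ℤ_13^×. Compute digits iteratively via a_i = x_i mod 13, x_{i+1} = (x_i − a_i)/13, with x_0 = x:
  x_0 = 31/10;  a_0 = 7;  x_1 = (x_0 − 7)/13 = -3/10
  x_1 = -3/10;  a_1 = 1;  x_2 = (x_1 − 1)/13 = -1/10
  x_2 = -1/10;  a_2 = 9;  x_3 = (x_2 − 9)/13 = -7/10
Digits: (7, 1, 9).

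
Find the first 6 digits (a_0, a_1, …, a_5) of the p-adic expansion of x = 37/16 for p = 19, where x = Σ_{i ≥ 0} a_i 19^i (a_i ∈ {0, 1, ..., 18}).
(a_0, …, a_5) = (13, 3, 1, 13, 10, 3)

v_19(37/16) = 0 (numerator and denominator both coprime to 19), so x ∈ ℤ_19^×. Compute digits iteratively via a_i = x_i mod 19, x_{i+1} = (x_i − a_i)/19, with x_0 = x:
  x_0 = 37/16;  a_0 = 13;  x_1 = (x_0 − 13)/19 = -9/16
  x_1 = -9/16;  a_1 = 3;  x_2 = (x_1 − 3)/19 = -3/16
  x_2 = -3/16;  a_2 = 1;  x_3 = (x_2 − 1)/19 = -1/16
  x_3 = -1/16;  a_3 = 13;  x_4 = (x_3 − 13)/19 = -11/16
  x_4 = -11/16;  a_4 = 10;  x_5 = (x_4 − 10)/19 = -9/16
  x_5 = -9/16;  a_5 = 3;  x_6 = (x_5 − 3)/19 = -3/16
Digits: (13, 3, 1, 13, 10, 3).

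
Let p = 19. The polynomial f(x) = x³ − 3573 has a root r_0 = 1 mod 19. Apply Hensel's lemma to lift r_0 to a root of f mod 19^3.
r_2 = 6366 (mod 6859)

Hensel: r_{i+1} = r_i − f(r_i)/f′(r_i) mod 19^{i+2}, where f′(x) = 3x². Iterate:
  r_0 = 1 (mod 19)
  r_1 = 229 (mod 361)
  r_2 = 6366 (mod 6859)
Final: r = 6366 with f(r) ≡ 0 mod 19^3.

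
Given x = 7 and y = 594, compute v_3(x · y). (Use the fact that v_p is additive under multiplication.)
v_3(4158) = 3

v_p(x) = 0 (factor: 7 = 3^0 · 7); v_p(y) = 3 (factor: 594 = 3^3 · 22). Additivity: v_p(xy) = v_p(x) + v_p(y) = 0 + 3 = 3. (Direct check: xy = 4158 = 3^3 · (154).)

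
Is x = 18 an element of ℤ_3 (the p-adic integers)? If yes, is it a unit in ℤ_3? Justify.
x ∈ ℤ_3 but not a unit; v_3(x) = 2 > 0

ℤ_3 = {x ∈ ℚ_3 : v_3(x) ≥ 0} and ℤ_3^× = {x ∈ ℤ_3 : v_3(x) = 0}. Here v_3(18) = v_3(num) − v_3(den) = 2; compare against these criteria.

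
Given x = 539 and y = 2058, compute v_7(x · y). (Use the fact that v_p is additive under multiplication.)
v_7(1109262) = 5

v_p(x) = 2 (factor: 539 = 7^2 · 11); v_p(y) = 3 (factor: 2058 = 7^3 · 6). Additivity: v_p(xy) = v_p(x) + v_p(y) = 2 + 3 = 5. (Direct check: xy = 1109262 = 7^5 · (66).)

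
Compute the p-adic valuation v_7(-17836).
v_7(-17836) = 3

v_7(n) is the largest exponent k such that 7^k divides n. Factor out: -17836 = -7^3 · 52. (Sign doesn't affect v_p.) So v_7(-17836) = 3.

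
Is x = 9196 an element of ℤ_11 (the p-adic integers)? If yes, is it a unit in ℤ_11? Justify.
x ∈ ℤ_11 but not a unit; v_11(x) = 2 > 0

ℤ_11 = {x ∈ ℚ_11 : v_11(x) ≥ 0} and ℤ_11^× = {x ∈ ℤ_11 : v_11(x) = 0}. Here v_11(9196) = v_11(num) − v_11(den) = 2; compare against these criteria.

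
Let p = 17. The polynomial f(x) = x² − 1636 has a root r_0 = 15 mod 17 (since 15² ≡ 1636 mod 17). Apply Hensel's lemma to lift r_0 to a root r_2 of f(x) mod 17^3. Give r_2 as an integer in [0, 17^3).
r_2 = 1902 (mod 4913)

Hensel's recurrence: r_{i+1} = r_i − f(r_i)·(f′(r_i))^{-1} mod 17^{i+2}, with f′(x) = 2x. Iterate:
  r_0 = 15 (mod 17)
  r_1 = 168 (mod 289)
  r_2 = 1902 (mod 4913)
Final: r_2 = 1902, and one checks f(r_2) ≡ 0 mod 17^3.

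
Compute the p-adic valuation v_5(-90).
v_5(-90) = 1

v_5(n) is the largest exponent k such that 5^k divides n. Factor out: -90 = -5^1 · 18. (Sign doesn't affect v_p.) So v_5(-90) = 1.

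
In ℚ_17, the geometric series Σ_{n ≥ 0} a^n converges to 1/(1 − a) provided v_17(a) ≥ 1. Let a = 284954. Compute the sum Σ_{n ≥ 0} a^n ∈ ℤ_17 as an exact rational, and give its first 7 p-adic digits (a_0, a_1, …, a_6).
Σ a^n = 1/(1 − a) = -1/284953;  first 7 digits = (1, 0, 0, 7, 3, 0, 15)

v_17(a) = 3 ≥ 1, so the series converges in ℤ_17 to 1/(1 − a) = 1/(1 − 284954) = -1/284953. Expand this rational in ℤ_17: compute digits iteratively via d_i = x_i mod 17, x_{i+1} = (x_i − d_i)/17. The first 7 digits are (1, 0, 0, 7, 3, 0, 15).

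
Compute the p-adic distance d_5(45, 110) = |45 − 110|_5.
d_5(45, 110) = 1/5

Step 1 — x − y = 45 − 110 = -65. Step 2 — v_5(-65) = 1 (factor: -65 = −(5^1 · 13); the sign does not affect v_p). Step 3 — |x − y|_5 = 5^{-1} = 1/5.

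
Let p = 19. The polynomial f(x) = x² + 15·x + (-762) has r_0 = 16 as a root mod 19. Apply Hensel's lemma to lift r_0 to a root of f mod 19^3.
r_2 = 567 (mod 6859)

Hensel: r_{i+1} = r_i − f(r_i)·(f′(r_i))^{-1} mod 19^{i+2}, f′(x) = 2x + 15. Iterate:
  r_0 = 16 (mod 19)
  r_1 = 206 (mod 361)
  r_2 = 567 (mod 6859)
Final: r = 567 satisfies f(r) ≡ 0 mod 19^3.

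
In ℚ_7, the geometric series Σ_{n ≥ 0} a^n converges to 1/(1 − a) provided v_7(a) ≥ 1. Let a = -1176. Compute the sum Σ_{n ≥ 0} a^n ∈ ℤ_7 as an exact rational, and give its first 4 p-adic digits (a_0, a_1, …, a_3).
Σ a^n = 1/(1 − a) = 1/1177;  first 4 digits = (1, 0, 4, 3)

v_7(a) = 2 ≥ 1, so the series converges in ℤ_7 to 1/(1 − a) = 1/(1 − (-1176)) = 1/1177. Expand this rational in ℤ_7: compute digits iteratively via d_i = x_i mod 7, x_{i+1} = (x_i − d_i)/7. The first 4 digits are (1, 0, 4, 3).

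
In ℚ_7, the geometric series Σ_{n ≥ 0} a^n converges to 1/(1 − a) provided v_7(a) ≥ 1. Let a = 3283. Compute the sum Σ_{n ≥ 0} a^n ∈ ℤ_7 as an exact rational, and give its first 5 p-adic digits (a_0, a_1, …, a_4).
Σ a^n = 1/(1 − a) = -1/3282;  first 5 digits = (1, 0, 4, 2, 3)

v_7(a) = 2 ≥ 1, so the series converges in ℤ_7 to 1/(1 − a) = 1/(1 − 3283) = -1/3282. Expand this rational in ℤ_7: compute digits iteratively via d_i = x_i mod 7, x_{i+1} = (x_i − d_i)/7. The first 5 digits are (1, 0, 4, 2, 3).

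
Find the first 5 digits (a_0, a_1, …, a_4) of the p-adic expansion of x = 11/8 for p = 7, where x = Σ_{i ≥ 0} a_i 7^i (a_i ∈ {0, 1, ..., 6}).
(a_0, …, a_4) = (4, 4, 2, 4, 2)

v_7(11/8) = 0 (numerator and denominator both coprime to 7), so x ∈ ℤ_7^×. Compute digits iteratively via a_i = x_i mod 7, x_{i+1} = (x_i − a_i)/7, with x_0 = x:
  x_0 = 11/8;  a_0 = 4;  x_1 = (x_0 − 4)/7 = -3/8
  x_1 = -3/8;  a_1 = 4;  x_2 = (x_1 − 4)/7 = -5/8
  x_2 = -5/8;  a_2 = 2;  x_3 = (x_2 − 2)/7 = -3/8
  x_3 = -3/8;  a_3 = 4;  x_4 = (x_3 − 4)/7 = -5/8
  x_4 = -5/8;  a_4 = 2;  x_5 = (x_4 − 2)/7 = -3/8
Digits: (4, 4, 2, 4, 2).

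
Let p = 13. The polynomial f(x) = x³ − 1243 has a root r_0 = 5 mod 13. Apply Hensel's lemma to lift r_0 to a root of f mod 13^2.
r_1 = 83 (mod 169)

Hensel: r_{i+1} = r_i − f(r_i)/f′(r_i) mod 13^{i+2}, where f′(x) = 3x². Iterate:
  r_0 = 5 (mod 13)
  r_1 = 83 (mod 169)
Final: r = 83 with f(r) ≡ 0 mod 13^2.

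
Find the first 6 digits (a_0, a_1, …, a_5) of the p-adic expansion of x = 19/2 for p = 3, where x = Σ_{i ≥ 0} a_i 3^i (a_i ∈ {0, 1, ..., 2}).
(a_0, …, a_5) = (2, 1, 2, 1, 1, 1)

v_3(19/2) = 0 (numerator and denominator both coprime to 3), so x ∈ ℤ_3^×. Compute digits iteratively via a_i = x_i mod 3, x_{i+1} = (x_i − a_i)/3, with x_0 = x:
  x_0 = 19/2;  a_0 = 2;  x_1 = (x_0 − 2)/3 = 5/2
  x_1 = 5/2;  a_1 = 1;  x_2 = (x_1 − 1)/3 = 1/2
  x_2 = 1/2;  a_2 = 2;  x_3 = (x_2 − 2)/3 = -1/2
  x_3 = -1/2;  a_3 = 1;  x_4 = (x_3 − 1)/3 = -1/2
  x_4 = -1/2;  a_4 = 1;  x_5 = (x_4 − 1)/3 = -1/2
  x_5 = -1/2;  a_5 = 1;  x_6 = (x_5 − 1)/3 = -1/2
Digits: (2, 1, 2, 1, 1, 1).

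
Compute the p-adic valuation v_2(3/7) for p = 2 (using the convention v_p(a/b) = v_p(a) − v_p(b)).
v_2(3/7) = 0

Factor powers of 2 from the numerator and denominator of the reduced fraction: 3 = 2^0 · 3 and 7 = 2^0 · 7. Apply v_p(a/b) = v_p(a) − v_p(b): v_2(3/7) = 0 − 0 = 0.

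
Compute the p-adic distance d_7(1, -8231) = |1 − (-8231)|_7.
d_7(1, -8231) = 1/343

Step 1 — x − y = 1 − (-8231) = 8232. Step 2 — v_7(8232) = 3 (factor: 8232 = (7^3 · 24); the sign does not affect v_p). Step 3 — |x − y|_7 = 7^{-3} = 1/343.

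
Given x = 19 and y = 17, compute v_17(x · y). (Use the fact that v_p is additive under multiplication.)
v_17(323) = 1

v_p(x) = 0 (factor: 19 = 17^0 · 19); v_p(y) = 1 (factor: 17 = 17^1 · 1). Additivity: v_p(xy) = v_p(x) + v_p(y) = 0 + 1 = 1. (Direct check: xy = 323 = 17^1 · (19).)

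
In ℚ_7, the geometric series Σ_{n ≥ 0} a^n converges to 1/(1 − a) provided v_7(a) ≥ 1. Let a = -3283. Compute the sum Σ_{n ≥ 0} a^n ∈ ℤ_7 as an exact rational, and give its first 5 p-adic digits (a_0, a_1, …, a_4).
Σ a^n = 1/(1 − a) = 1/3284;  first 5 digits = (1, 0, 3, 4, 0)

v_7(a) = 2 ≥ 1, so the series converges in ℤ_7 to 1/(1 − a) = 1/(1 − (-3283)) = 1/3284. Expand this rational in ℤ_7: compute digits iteratively via d_i = x_i mod 7, x_{i+1} = (x_i − d_i)/7. The first 5 digits are (1, 0, 3, 4, 0).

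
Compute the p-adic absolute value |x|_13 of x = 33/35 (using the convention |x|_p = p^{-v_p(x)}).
|33/35|_13 = 1

Step 1 — compute v_13(x) by factoring powers of 13 out of the numerator and denominator: v_13(33/35) = 0. Step 2 — apply |x|_p = p^{-v_p(x)} = 13^{0} = 1.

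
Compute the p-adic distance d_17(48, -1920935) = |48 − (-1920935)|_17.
d_17(48, -1920935) = 1/83521

Step 1 — x − y = 48 − (-1920935) = 1920983. Step 2 — v_17(1920983) = 4 (factor: 1920983 = (17^4 · 23); the sign does not affect v_p). Step 3 — |x − y|_17 = 17^{-4} = 1/83521.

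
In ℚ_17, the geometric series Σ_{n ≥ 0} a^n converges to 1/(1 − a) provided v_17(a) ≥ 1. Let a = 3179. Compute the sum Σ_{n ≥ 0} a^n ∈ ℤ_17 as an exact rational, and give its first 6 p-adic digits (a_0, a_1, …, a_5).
Σ a^n = 1/(1 − a) = -1/3178;  first 6 digits = (1, 0, 11, 0, 2, 7)

v_17(a) = 2 ≥ 1, so the series converges in ℤ_17 to 1/(1 − a) = 1/(1 − 3179) = -1/3178. Expand this rational in ℤ_17: compute digits iteratively via d_i = x_i mod 17, x_{i+1} = (x_i − d_i)/17. The first 6 digits are (1, 0, 11, 0, 2, 7).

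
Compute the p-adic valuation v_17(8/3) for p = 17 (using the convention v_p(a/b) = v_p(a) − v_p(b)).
v_17(8/3) = 0

Factor powers of 17 from the numerator and denominator of the reduced fraction: 8 = 17^0 · 8 and 3 = 17^0 · 3. Apply v_p(a/b) = v_p(a) − v_p(b): v_17(8/3) = 0 − 0 = 0.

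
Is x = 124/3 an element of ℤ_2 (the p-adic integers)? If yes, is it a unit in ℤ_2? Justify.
x ∈ ℤ_2 but not a unit; v_2(x) = 2 > 0

ℤ_2 = {x ∈ ℚ_2 : v_2(x) ≥ 0} and ℤ_2^× = {x ∈ ℤ_2 : v_2(x) = 0}. Here v_2(124/3) = v_2(num) − v_2(den) = 2; compare against these criteria.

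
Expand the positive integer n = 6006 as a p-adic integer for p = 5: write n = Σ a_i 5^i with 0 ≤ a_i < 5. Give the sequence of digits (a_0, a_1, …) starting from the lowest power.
(a_0, a_1, …) = (1, 1, 0, 3, 4, 1)

Repeated division by 5 gives the digits low-to-high: 6006 = 1 + 1·5^1 + 3·5^3 + 4·5^4 + 1·5^5. Digit sequence: (1, 1, 0, 3, 4, 1).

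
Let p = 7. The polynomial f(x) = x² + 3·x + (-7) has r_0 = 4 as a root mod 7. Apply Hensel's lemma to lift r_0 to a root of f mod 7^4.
r_3 = 2118 (mod 2401)

Hensel: r_{i+1} = r_i − f(r_i)·(f′(r_i))^{-1} mod 7^{i+2}, f′(x) = 2x + 3. Iterate:
  r_0 = 4 (mod 7)
  r_1 = 11 (mod 49)
  r_2 = 60 (mod 343)
  r_3 = 2118 (mod 2401)
Final: r = 2118 satisfies f(r) ≡ 0 mod 7^4.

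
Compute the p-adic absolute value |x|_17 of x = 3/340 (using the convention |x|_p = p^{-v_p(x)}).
|3/340|_17 = 17

Step 1 — compute v_17(x) by factoring powers of 17 out of the numerator and denominator: v_17(3/340) = -1. Step 2 — apply |x|_p = p^{-v_p(x)} = 17^{1} = 17.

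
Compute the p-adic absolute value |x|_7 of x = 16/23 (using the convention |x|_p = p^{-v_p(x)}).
|16/23|_7 = 1

Step 1 — compute v_7(x) by factoring powers of 7 out of the numerator and denominator: v_7(16/23) = 0. Step 2 — apply |x|_p = p^{-v_p(x)} = 7^{0} = 1.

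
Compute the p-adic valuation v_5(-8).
v_5(-8) = 0

v_5(n) is the largest exponent k such that 5^k divides n. Factor out: -8 = -5^0 · 8. (Sign doesn't affect v_p.) So v_5(-8) = 0.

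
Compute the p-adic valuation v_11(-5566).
v_11(-5566) = 2

v_11(n) is the largest exponent k such that 11^k divides n. Factor out: -5566 = -11^2 · 46. (Sign doesn't affect v_p.) So v_11(-5566) = 2.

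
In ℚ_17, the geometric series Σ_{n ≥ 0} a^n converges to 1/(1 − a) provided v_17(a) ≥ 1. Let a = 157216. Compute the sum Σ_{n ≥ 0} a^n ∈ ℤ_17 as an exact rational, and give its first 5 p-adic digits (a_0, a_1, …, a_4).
Σ a^n = 1/(1 − a) = -1/157215;  first 5 digits = (1, 0, 0, 15, 1)

v_17(a) = 3 ≥ 1, so the series converges in ℤ_17 to 1/(1 − a) = 1/(1 − 157216) = -1/157215. Expand this rational in ℤ_17: compute digits iteratively via d_i = x_i mod 17, x_{i+1} = (x_i − d_i)/17. The first 5 digits are (1, 0, 0, 15, 1).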